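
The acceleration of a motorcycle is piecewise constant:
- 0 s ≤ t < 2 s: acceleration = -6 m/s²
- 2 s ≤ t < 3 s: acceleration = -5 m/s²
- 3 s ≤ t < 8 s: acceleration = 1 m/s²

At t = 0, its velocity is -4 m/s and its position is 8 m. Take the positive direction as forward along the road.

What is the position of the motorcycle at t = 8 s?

-123 m

On each constant-a segment, Δv = aΔt and Δx = v₀Δt + ½aΔt²; chain segment to segment.
0–2 s: v starts -4 m/s; Δx = -4·2 + ½·-6·2² = -20 m; v ends -16 m/s.
2–3 s: v starts -16 m/s; Δx = -16·1 + ½·-5·1² = -18.5 m; v ends -21 m/s.
3–8 s: v starts -21 m/s; Δx = -21·5 + ½·1·5² = -92.5 m; v ends -16 m/s.
x(8) = 8 + Σ Δx = -123 m.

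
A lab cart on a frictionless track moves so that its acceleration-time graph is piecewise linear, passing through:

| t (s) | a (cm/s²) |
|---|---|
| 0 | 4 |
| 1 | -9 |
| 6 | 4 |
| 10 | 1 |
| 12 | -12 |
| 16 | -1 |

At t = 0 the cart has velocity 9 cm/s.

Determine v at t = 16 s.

Δv equals the area under the a-t graph; then v = v₀ + Δv.
0–1 s: ½(4 + -9)(1) = -2.5 cm/s
1–6 s: ½(-9 + 4)(5) = -12.5 cm/s
6–10 s: ½(4 + 1)(4) = 10 cm/s
10–12 s: ½(1 + -12)(2) = -11 cm/s
12–16 s: ½(-12 + -1)(4) = -26 cm/s
Δv = -42 cm/s, so v(16) = 9 + (-42) = -33 cm/s.

-33 cm/s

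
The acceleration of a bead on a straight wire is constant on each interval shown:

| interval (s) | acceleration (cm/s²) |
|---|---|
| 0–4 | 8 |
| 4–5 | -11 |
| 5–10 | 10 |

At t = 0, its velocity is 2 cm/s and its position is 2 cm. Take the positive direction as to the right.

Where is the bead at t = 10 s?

342.5 cm

On each constant-a segment, Δv = aΔt and Δx = v₀Δt + ½aΔt²; chain segment to segment.
0–4 s: v starts 2 cm/s; Δx = 2·4 + ½·8·4² = 72 cm; v ends 34 cm/s.
4–5 s: v starts 34 cm/s; Δx = 34·1 + ½·-11·1² = 28.5 cm; v ends 23 cm/s.
5–10 s: v starts 23 cm/s; Δx = 23·5 + ½·10·5² = 240 cm; v ends 73 cm/s.
x(10) = 2 + Σ Δx = 342.5 cm.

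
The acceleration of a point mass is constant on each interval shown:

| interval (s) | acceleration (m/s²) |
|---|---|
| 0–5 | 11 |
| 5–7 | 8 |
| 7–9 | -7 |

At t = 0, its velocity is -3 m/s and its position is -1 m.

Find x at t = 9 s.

363.5 m

On each constant-a segment, Δv = aΔt and Δx = v₀Δt + ½aΔt²; chain segment to segment.
0–5 s: v starts -3 m/s; Δx = -3·5 + ½·11·5² = 122.5 m; v ends 52 m/s.
5–7 s: v starts 52 m/s; Δx = 52·2 + ½·8·2² = 120 m; v ends 68 m/s.
7–9 s: v starts 68 m/s; Δx = 68·2 + ½·-7·2² = 122 m; v ends 54 m/s.
x(9) = -1 + Σ Δx = 363.5 m.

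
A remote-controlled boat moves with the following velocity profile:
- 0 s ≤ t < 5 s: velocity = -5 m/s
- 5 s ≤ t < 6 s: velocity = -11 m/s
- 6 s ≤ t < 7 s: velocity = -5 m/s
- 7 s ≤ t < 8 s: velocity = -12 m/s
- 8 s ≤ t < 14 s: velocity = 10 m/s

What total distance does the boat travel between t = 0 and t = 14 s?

Distance (not displacement) is the total path length: add the absolute areas under v-t.
0–5 s: |-5| × 5 = 25 m
5–6 s: |-11| × 1 = 11 m
6–7 s: |-5| × 1 = 5 m
7–8 s: |-12| × 1 = 12 m
8–14 s: |10| × 6 = 60 m
Total distance = 113 m

113 m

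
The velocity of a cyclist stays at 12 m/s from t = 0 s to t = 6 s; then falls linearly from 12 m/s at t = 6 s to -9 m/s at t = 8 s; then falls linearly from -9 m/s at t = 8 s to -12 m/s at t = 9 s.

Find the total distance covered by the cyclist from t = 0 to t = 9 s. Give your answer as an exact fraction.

Total distance travelled is ∫|v| dt — sum the magnitudes of each area piece.
0–6 s: |12| × 6 = 72 m
6–8 s: v = 0 at t = 50/7 s; triangle areas 48/7 + 27/7 = 75/7 m
8–9 s: |½(-9 + -12)(1)| = 10.5 m
Total distance = 1305/14 m

1305/14 m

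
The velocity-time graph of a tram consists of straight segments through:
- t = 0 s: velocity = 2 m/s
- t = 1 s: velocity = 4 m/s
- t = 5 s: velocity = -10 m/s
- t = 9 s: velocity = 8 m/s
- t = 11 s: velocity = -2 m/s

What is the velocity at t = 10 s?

On 9–11 s the graph is linear from 8 to -2 m/s: v(10) = 8 + (-2 − 8)·(10 − 9)/(11 − 9) = 3 m/s.

3 m/s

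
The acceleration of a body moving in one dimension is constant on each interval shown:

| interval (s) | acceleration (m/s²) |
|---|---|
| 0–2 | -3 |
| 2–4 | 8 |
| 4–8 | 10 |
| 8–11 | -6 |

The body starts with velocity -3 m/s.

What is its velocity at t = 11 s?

29 m/s

Δv equals the area under the a-t graph; then v = v₀ + Δv.
0–2 s: -3 × 2 = -6 m/s
2–4 s: 8 × 2 = 16 m/s
4–8 s: 10 × 4 = 40 m/s
8–11 s: -6 × 3 = -18 m/s
Δv = 32 m/s, so v(11) = -3 + (32) = 29 m/s.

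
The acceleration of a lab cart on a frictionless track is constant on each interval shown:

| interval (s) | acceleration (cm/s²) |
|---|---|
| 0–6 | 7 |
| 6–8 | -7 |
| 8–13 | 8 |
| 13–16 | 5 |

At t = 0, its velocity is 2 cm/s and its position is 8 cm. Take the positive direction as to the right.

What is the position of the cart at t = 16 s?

702.5 cm

On each constant-a segment, Δv = aΔt and Δx = v₀Δt + ½aΔt²; chain segment to segment.
0–6 s: v starts 2 cm/s; Δx = 2·6 + ½·7·6² = 138 cm; v ends 44 cm/s.
6–8 s: v starts 44 cm/s; Δx = 44·2 + ½·-7·2² = 74 cm; v ends 30 cm/s.
8–13 s: v starts 30 cm/s; Δx = 30·5 + ½·8·5² = 250 cm; v ends 70 cm/s.
13–16 s: v starts 70 cm/s; Δx = 70·3 + ½·5·3² = 232.5 cm; v ends 85 cm/s.
x(16) = 8 + Σ Δx = 702.5 cm.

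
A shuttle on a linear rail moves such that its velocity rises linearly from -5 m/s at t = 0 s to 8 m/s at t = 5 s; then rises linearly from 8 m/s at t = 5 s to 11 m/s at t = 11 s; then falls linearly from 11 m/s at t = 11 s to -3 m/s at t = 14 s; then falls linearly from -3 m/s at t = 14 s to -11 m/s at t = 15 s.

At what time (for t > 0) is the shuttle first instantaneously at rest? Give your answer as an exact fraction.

t = 25/13 s

v changes sign on 0–5 s (from -5 to 8); the graph is linear there, so v = 0 at t = 0 + (5)·(5 − 0)/(8 − -5) = 25/13 s.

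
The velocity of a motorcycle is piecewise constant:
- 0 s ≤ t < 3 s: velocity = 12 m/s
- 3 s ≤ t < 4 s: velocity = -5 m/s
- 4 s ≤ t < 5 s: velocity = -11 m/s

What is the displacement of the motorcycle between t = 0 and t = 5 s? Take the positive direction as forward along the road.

20 m

Net displacement equals the area under the velocity-time graph (areas below the axis count negative).
0–3 s: 12 × 3 = 36 m
3–4 s: -5 × 1 = -5 m
4–5 s: -11 × 1 = -11 m
Net displacement = 20 m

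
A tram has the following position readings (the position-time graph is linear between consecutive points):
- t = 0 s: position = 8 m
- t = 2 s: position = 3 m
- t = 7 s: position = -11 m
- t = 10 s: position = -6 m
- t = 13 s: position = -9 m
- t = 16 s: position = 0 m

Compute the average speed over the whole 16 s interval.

2.25 m/s

Average speed = (total path length)/(elapsed time); on a piecewise-linear x-t graph the path length is Σ|Δx|.
0–2 s: |Δx| = |3 − 8| = 5 m
2–7 s: |Δx| = |-11 − 3| = 14 m
7–10 s: |Δx| = |-6 − -11| = 5 m
10–13 s: |Δx| = |-9 − -6| = 3 m
13–16 s: |Δx| = |0 − -9| = 9 m
Total path = 36 m; average speed = 36/16 = 2.25 m/s.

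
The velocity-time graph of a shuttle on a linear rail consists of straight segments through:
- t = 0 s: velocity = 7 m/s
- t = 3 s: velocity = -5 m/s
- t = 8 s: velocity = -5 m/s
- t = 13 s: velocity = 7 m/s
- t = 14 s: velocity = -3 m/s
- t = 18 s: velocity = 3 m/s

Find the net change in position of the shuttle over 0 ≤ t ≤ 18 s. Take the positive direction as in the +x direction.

Displacement is the signed area under the v-t curve.
0–3 s: ½(7 + -5)(3) = 3 m
3–8 s: -5 × 5 = -25 m
8–13 s: ½(-5 + 7)(5) = 5 m
13–14 s: ½(7 + -3)(1) = 2 m
14–18 s: ½(-3 + 3)(4) = 0 m
Net displacement = -15 m

-15 m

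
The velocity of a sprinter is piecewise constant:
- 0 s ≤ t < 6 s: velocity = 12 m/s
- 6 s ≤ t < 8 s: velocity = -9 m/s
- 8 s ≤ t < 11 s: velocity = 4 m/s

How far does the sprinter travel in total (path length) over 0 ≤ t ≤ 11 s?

Distance (not displacement) is the total path length: add the absolute areas under v-t.
0–6 s: |12| × 6 = 72 m
6–8 s: |-9| × 2 = 18 m
8–11 s: |4| × 3 = 12 m
Total distance = 102 m

102 m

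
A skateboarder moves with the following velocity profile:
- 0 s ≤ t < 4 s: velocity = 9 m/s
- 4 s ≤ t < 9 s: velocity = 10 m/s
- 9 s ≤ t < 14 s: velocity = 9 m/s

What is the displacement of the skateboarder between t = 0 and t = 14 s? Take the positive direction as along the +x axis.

Displacement is the signed area under the v-t curve.
0–4 s: 9 × 4 = 36 m
4–9 s: 10 × 5 = 50 m
9–14 s: 9 × 5 = 45 m
Net displacement = 131 m

131 m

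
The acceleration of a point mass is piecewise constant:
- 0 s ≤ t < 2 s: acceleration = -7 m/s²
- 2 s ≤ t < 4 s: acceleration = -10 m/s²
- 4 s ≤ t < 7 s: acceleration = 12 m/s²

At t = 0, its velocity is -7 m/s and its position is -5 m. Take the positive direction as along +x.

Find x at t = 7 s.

-164 m

On each constant-a segment, Δv = aΔt and Δx = v₀Δt + ½aΔt²; chain segment to segment.
0–2 s: v starts -7 m/s; Δx = -7·2 + ½·-7·2² = -28 m; v ends -21 m/s.
2–4 s: v starts -21 m/s; Δx = -21·2 + ½·-10·2² = -62 m; v ends -41 m/s.
4–7 s: v starts -41 m/s; Δx = -41·3 + ½·12·3² = -69 m; v ends -5 m/s.
x(7) = -5 + Σ Δx = -164 m.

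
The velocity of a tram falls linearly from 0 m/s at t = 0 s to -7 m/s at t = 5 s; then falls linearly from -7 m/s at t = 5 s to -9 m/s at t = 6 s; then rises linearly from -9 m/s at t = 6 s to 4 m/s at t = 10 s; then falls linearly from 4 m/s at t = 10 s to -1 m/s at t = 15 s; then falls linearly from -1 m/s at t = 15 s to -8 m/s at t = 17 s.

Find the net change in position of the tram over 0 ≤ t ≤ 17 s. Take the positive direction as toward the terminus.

Displacement is the signed area under the v-t curve.
0–5 s: ½(0 + -7)(5) = -17.5 m
5–6 s: ½(-7 + -9)(1) = -8 m
6–10 s: ½(-9 + 4)(4) = -10 m
10–15 s: ½(4 + -1)(5) = 7.5 m
15–17 s: ½(-1 + -8)(2) = -9 m
Net displacement = -37 m

-37 m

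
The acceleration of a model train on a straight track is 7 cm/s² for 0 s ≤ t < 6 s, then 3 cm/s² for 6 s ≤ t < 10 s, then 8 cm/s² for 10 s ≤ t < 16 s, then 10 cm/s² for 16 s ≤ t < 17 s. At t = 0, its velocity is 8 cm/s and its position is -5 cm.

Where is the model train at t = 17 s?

1024 cm

On each constant-a segment, Δv = aΔt and Δx = v₀Δt + ½aΔt²; chain segment to segment.
0–6 s: v starts 8 cm/s; Δx = 8·6 + ½·7·6² = 174 cm; v ends 50 cm/s.
6–10 s: v starts 50 cm/s; Δx = 50·4 + ½·3·4² = 224 cm; v ends 62 cm/s.
10–16 s: v starts 62 cm/s; Δx = 62·6 + ½·8·6² = 516 cm; v ends 110 cm/s.
16–17 s: v starts 110 cm/s; Δx = 110·1 + ½·10·1² = 115 cm; v ends 120 cm/s.
x(17) = -5 + Σ Δx = 1024 cm.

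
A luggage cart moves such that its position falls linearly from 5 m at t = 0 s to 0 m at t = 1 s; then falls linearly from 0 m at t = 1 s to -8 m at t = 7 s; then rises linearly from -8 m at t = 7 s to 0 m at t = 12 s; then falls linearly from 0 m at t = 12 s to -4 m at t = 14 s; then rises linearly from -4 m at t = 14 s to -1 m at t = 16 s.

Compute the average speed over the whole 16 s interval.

Average speed = (total path length)/(elapsed time); on a piecewise-linear x-t graph the path length is Σ|Δx|.
0–1 s: |Δx| = |0 − 5| = 5 m
1–7 s: |Δx| = |-8 − 0| = 8 m
7–12 s: |Δx| = |0 − -8| = 8 m
12–14 s: |Δx| = |-4 − 0| = 4 m
14–16 s: |Δx| = |-1 − -4| = 3 m
Total path = 28 m; average speed = 28/16 = 1.75 m/s.

1.75 m/s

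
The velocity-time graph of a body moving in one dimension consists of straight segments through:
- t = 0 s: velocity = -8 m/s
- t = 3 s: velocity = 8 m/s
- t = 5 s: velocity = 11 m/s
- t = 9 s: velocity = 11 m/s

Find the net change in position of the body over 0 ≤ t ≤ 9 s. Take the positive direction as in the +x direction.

63 m

Net displacement equals the area under the velocity-time graph (areas below the axis count negative).
0–3 s: ½(-8 + 8)(3) = 0 m
3–5 s: ½(8 + 11)(2) = 19 m
5–9 s: 11 × 4 = 44 m
Net displacement = 63 m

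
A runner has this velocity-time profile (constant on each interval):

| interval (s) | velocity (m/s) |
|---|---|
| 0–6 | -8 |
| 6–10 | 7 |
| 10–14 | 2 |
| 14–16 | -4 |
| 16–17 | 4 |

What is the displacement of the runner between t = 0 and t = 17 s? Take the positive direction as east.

-16 m

Displacement is the signed area under the v-t curve.
0–6 s: -8 × 6 = -48 m
6–10 s: 7 × 4 = 28 m
10–14 s: 2 × 4 = 8 m
14–16 s: -4 × 2 = -8 m
16–17 s: 4 × 1 = 4 m
Net displacement = -16 m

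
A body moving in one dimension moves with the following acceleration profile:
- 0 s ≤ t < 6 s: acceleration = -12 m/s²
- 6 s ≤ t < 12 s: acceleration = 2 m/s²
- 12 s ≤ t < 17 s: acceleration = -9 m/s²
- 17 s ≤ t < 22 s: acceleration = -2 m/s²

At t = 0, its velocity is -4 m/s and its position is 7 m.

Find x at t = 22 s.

On each constant-a segment, Δv = aΔt and Δx = v₀Δt + ½aΔt²; chain segment to segment.
0–6 s: v starts -4 m/s; Δx = -4·6 + ½·-12·6² = -240 m; v ends -76 m/s.
6–12 s: v starts -76 m/s; Δx = -76·6 + ½·2·6² = -420 m; v ends -64 m/s.
12–17 s: v starts -64 m/s; Δx = -64·5 + ½·-9·5² = -432.5 m; v ends -109 m/s.
17–22 s: v starts -109 m/s; Δx = -109·5 + ½·-2·5² = -570 m; v ends -119 m/s.
x(22) = 7 + Σ Δx = -1655.5 m.

-1655.5 m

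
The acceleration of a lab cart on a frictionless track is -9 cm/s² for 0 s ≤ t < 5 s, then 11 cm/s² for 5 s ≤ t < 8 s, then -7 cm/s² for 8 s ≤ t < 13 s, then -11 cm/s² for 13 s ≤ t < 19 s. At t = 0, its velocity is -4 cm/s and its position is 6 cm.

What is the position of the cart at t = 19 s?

On each constant-a segment, Δv = aΔt and Δx = v₀Δt + ½aΔt²; chain segment to segment.
0–5 s: v starts -4 cm/s; Δx = -4·5 + ½·-9·5² = -132.5 cm; v ends -49 cm/s.
5–8 s: v starts -49 cm/s; Δx = -49·3 + ½·11·3² = -97.5 cm; v ends -16 cm/s.
8–13 s: v starts -16 cm/s; Δx = -16·5 + ½·-7·5² = -167.5 cm; v ends -51 cm/s.
13–19 s: v starts -51 cm/s; Δx = -51·6 + ½·-11·6² = -504 cm; v ends -117 cm/s.
x(19) = 6 + Σ Δx = -895.5 cm.

-895.5 cm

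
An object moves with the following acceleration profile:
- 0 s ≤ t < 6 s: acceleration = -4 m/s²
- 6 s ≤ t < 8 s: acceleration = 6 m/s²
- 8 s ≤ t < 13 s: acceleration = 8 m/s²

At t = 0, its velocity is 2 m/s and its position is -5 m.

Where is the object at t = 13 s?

-47 m

On each constant-a segment, Δv = aΔt and Δx = v₀Δt + ½aΔt²; chain segment to segment.
0–6 s: v starts 2 m/s; Δx = 2·6 + ½·-4·6² = -60 m; v ends -22 m/s.
6–8 s: v starts -22 m/s; Δx = -22·2 + ½·6·2² = -32 m; v ends -10 m/s.
8–13 s: v starts -10 m/s; Δx = -10·5 + ½·8·5² = 50 m; v ends 30 m/s.
x(13) = -5 + Σ Δx = -47 m.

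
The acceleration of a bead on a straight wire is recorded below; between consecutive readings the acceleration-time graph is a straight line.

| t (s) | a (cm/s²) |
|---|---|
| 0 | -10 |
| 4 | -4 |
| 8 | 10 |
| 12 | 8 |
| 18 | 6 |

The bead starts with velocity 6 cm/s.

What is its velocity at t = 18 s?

Δv equals the area under the a-t graph; then v = v₀ + Δv.
0–4 s: ½(-10 + -4)(4) = -28 cm/s
4–8 s: ½(-4 + 10)(4) = 12 cm/s
8–12 s: ½(10 + 8)(4) = 36 cm/s
12–18 s: ½(8 + 6)(6) = 42 cm/s
Δv = 62 cm/s, so v(18) = 6 + (62) = 68 cm/s.

68 cm/s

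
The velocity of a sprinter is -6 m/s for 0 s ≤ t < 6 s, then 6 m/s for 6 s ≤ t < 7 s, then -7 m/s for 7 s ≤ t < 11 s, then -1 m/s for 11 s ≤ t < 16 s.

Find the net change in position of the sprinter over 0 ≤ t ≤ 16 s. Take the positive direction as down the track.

Displacement is the signed area under the v-t curve.
0–6 s: -6 × 6 = -36 m
6–7 s: 6 × 1 = 6 m
7–11 s: -7 × 4 = -28 m
11–16 s: -1 × 5 = -5 m
Net displacement = -63 m

-63 m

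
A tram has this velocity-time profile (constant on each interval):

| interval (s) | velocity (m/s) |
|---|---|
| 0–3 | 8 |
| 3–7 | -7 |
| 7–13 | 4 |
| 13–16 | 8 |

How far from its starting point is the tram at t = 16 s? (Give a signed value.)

Net displacement equals the area under the velocity-time graph (areas below the axis count negative).
0–3 s: 8 × 3 = 24 m
3–7 s: -7 × 4 = -28 m
7–13 s: 4 × 6 = 24 m
13–16 s: 8 × 3 = 24 m
Net displacement = 44 m

44 m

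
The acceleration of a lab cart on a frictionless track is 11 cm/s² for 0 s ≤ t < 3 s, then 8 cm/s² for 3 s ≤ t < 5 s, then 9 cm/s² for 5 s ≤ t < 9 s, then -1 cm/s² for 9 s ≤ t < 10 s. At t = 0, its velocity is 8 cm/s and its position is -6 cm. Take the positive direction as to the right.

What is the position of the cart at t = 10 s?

558 cm

On each constant-a segment, Δv = aΔt and Δx = v₀Δt + ½aΔt²; chain segment to segment.
0–3 s: v starts 8 cm/s; Δx = 8·3 + ½·11·3² = 73.5 cm; v ends 41 cm/s.
3–5 s: v starts 41 cm/s; Δx = 41·2 + ½·8·2² = 98 cm; v ends 57 cm/s.
5–9 s: v starts 57 cm/s; Δx = 57·4 + ½·9·4² = 300 cm; v ends 93 cm/s.
9–10 s: v starts 93 cm/s; Δx = 93·1 + ½·-1·1² = 92.5 cm; v ends 92 cm/s.
x(10) = -6 + Σ Δx = 558 cm.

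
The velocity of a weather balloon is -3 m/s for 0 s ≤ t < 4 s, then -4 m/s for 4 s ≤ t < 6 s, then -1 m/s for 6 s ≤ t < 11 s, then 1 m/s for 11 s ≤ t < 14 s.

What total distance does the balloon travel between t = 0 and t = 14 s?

28 m

Total distance travelled is ∫|v| dt — sum the magnitudes of each area piece.
0–4 s: |-3| × 4 = 12 m
4–6 s: |-4| × 2 = 8 m
6–11 s: |-1| × 5 = 5 m
11–14 s: |1| × 3 = 3 m
Total distance = 28 m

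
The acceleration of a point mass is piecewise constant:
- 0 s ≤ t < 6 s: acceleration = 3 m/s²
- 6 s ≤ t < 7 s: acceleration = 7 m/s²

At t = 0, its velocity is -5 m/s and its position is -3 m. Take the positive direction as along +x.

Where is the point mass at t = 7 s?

37.5 m

On each constant-a segment, Δv = aΔt and Δx = v₀Δt + ½aΔt²; chain segment to segment.
0–6 s: v starts -5 m/s; Δx = -5·6 + ½·3·6² = 24 m; v ends 13 m/s.
6–7 s: v starts 13 m/s; Δx = 13·1 + ½·7·1² = 16.5 m; v ends 20 m/s.
x(7) = -3 + Σ Δx = 37.5 m.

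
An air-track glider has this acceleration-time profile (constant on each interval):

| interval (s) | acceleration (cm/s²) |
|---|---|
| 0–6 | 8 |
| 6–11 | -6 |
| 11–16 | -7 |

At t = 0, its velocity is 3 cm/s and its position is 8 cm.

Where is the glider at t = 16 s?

367.5 cm

On each constant-a segment, Δv = aΔt and Δx = v₀Δt + ½aΔt²; chain segment to segment.
0–6 s: v starts 3 cm/s; Δx = 3·6 + ½·8·6² = 162 cm; v ends 51 cm/s.
6–11 s: v starts 51 cm/s; Δx = 51·5 + ½·-6·5² = 180 cm; v ends 21 cm/s.
11–16 s: v starts 21 cm/s; Δx = 21·5 + ½·-7·5² = 17.5 cm; v ends -14 cm/s.
x(16) = 8 + Σ Δx = 367.5 cm.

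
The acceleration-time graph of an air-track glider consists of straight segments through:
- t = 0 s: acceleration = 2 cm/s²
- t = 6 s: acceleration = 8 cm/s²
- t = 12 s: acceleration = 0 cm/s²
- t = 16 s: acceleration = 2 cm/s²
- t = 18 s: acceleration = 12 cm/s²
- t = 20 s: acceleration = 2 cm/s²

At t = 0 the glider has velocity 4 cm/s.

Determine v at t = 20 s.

90 cm/s

Δv equals the area under the a-t graph; then v = v₀ + Δv.
0–6 s: ½(2 + 8)(6) = 30 cm/s
6–12 s: ½(8 + 0)(6) = 24 cm/s
12–16 s: ½(0 + 2)(4) = 4 cm/s
16–18 s: ½(2 + 12)(2) = 14 cm/s
18–20 s: ½(12 + 2)(2) = 14 cm/s
Δv = 86 cm/s, so v(20) = 4 + (86) = 90 cm/s.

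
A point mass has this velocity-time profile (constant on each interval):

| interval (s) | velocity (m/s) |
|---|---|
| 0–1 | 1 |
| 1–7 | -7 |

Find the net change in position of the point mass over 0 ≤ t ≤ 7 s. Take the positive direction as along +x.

Net displacement equals the area under the velocity-time graph (areas below the axis count negative).
0–1 s: 1 × 1 = 1 m
1–7 s: -7 × 6 = -42 m
Net displacement = -41 m

-41 m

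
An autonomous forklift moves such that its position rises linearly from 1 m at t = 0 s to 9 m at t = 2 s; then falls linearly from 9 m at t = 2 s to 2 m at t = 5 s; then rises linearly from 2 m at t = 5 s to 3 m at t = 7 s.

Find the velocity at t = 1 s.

Velocity is the slope of the x-t graph on 0–2 s: (9 − 1)/(2 − 0) = 4 m/s.

4 m/s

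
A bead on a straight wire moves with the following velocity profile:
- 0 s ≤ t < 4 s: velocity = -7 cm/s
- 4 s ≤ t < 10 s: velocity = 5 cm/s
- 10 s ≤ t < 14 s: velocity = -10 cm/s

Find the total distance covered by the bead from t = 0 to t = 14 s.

Total distance travelled is ∫|v| dt — sum the magnitudes of each area piece.
0–4 s: |-7| × 4 = 28 cm
4–10 s: |5| × 6 = 30 cm
10–14 s: |-10| × 4 = 40 cm
Total distance = 98 cm

98 cm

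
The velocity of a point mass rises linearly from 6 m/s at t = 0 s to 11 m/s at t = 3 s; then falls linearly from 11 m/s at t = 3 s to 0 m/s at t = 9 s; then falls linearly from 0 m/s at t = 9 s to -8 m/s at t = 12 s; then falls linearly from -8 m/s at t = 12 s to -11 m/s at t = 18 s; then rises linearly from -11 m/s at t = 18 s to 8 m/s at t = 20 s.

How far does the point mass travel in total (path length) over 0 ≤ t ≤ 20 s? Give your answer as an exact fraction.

Total distance travelled is ∫|v| dt — sum the magnitudes of each area piece.
0–3 s: |½(6 + 11)(3)| = 25.5 m
3–9 s: |½(11 + 0)(6)| = 33 m
9–12 s: |½(0 + -8)(3)| = 12 m
12–18 s: |½(-8 + -11)(6)| = 57 m
18–20 s: v = 0 at t = 364/19 s; triangle areas 121/19 + 64/19 = 185/19 m
Total distance = 5215/38 m

5215/38 m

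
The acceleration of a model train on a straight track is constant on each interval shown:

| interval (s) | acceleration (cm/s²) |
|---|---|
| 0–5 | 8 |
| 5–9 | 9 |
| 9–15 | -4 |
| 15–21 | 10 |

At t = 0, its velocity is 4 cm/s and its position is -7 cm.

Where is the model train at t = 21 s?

On each constant-a segment, Δv = aΔt and Δx = v₀Δt + ½aΔt²; chain segment to segment.
0–5 s: v starts 4 cm/s; Δx = 4·5 + ½·8·5² = 120 cm; v ends 44 cm/s.
5–9 s: v starts 44 cm/s; Δx = 44·4 + ½·9·4² = 248 cm; v ends 80 cm/s.
9–15 s: v starts 80 cm/s; Δx = 80·6 + ½·-4·6² = 408 cm; v ends 56 cm/s.
15–21 s: v starts 56 cm/s; Δx = 56·6 + ½·10·6² = 516 cm; v ends 116 cm/s.
x(21) = -7 + Σ Δx = 1285 cm.

1285 cm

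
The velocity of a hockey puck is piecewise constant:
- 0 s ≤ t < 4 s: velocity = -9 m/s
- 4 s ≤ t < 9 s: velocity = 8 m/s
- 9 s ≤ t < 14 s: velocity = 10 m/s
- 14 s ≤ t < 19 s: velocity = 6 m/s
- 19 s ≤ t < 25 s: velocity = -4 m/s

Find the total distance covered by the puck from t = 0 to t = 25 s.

180 m

Total distance travelled is ∫|v| dt — sum the magnitudes of each area piece.
0–4 s: |-9| × 4 = 36 m
4–9 s: |8| × 5 = 40 m
9–14 s: |10| × 5 = 50 m
14–19 s: |6| × 5 = 30 m
19–25 s: |-4| × 6 = 24 m
Total distance = 180 m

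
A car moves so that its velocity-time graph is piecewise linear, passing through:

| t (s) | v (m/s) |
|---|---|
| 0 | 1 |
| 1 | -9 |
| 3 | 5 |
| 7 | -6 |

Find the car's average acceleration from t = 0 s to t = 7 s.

-1 m/s²

Average acceleration = Δv/Δt = (-6 − 1)/(7 − 0) = -1 m/s².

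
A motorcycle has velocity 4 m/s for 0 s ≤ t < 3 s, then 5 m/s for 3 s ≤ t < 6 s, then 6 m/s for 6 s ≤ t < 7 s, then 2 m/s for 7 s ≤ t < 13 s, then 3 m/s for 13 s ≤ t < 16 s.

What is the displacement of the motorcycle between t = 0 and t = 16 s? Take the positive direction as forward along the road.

Net displacement equals the area under the velocity-time graph (areas below the axis count negative).
0–3 s: 4 × 3 = 12 m
3–6 s: 5 × 3 = 15 m
6–7 s: 6 × 1 = 6 m
7–13 s: 2 × 6 = 12 m
13–16 s: 3 × 3 = 9 m
Net displacement = 54 m

54 m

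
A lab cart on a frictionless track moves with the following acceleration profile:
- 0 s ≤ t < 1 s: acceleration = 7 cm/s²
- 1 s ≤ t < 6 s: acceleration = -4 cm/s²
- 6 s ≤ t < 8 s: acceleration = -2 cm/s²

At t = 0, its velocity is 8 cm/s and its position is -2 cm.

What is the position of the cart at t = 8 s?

On each constant-a segment, Δv = aΔt and Δx = v₀Δt + ½aΔt²; chain segment to segment.
0–1 s: v starts 8 cm/s; Δx = 8·1 + ½·7·1² = 11.5 cm; v ends 15 cm/s.
1–6 s: v starts 15 cm/s; Δx = 15·5 + ½·-4·5² = 25 cm; v ends -5 cm/s.
6–8 s: v starts -5 cm/s; Δx = -5·2 + ½·-2·2² = -14 cm; v ends -9 cm/s.
x(8) = -2 + Σ Δx = 20.5 cm.

20.5 cm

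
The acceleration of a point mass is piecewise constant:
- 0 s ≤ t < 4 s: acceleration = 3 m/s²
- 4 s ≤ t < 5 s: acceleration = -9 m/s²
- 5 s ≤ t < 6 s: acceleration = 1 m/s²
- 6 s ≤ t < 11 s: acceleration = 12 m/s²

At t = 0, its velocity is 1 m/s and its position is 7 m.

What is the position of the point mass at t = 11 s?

223 m

On each constant-a segment, Δv = aΔt and Δx = v₀Δt + ½aΔt²; chain segment to segment.
0–4 s: v starts 1 m/s; Δx = 1·4 + ½·3·4² = 28 m; v ends 13 m/s.
4–5 s: v starts 13 m/s; Δx = 13·1 + ½·-9·1² = 8.5 m; v ends 4 m/s.
5–6 s: v starts 4 m/s; Δx = 4·1 + ½·1·1² = 4.5 m; v ends 5 m/s.
6–11 s: v starts 5 m/s; Δx = 5·5 + ½·12·5² = 175 m; v ends 65 m/s.
x(11) = 7 + Σ Δx = 223 m.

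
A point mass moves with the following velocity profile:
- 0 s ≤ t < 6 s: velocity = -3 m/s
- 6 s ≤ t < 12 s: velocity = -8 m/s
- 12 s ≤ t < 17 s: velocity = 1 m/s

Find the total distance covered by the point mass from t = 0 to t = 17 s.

Total distance travelled is ∫|v| dt — sum the magnitudes of each area piece.
0–6 s: |-3| × 6 = 18 m
6–12 s: |-8| × 6 = 48 m
12–17 s: |1| × 5 = 5 m
Total distance = 71 m

71 m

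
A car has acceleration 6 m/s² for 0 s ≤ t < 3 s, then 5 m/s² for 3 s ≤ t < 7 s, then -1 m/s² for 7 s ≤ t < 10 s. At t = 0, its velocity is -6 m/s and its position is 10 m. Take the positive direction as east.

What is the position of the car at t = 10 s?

On each constant-a segment, Δv = aΔt and Δx = v₀Δt + ½aΔt²; chain segment to segment.
0–3 s: v starts -6 m/s; Δx = -6·3 + ½·6·3² = 9 m; v ends 12 m/s.
3–7 s: v starts 12 m/s; Δx = 12·4 + ½·5·4² = 88 m; v ends 32 m/s.
7–10 s: v starts 32 m/s; Δx = 32·3 + ½·-1·3² = 91.5 m; v ends 29 m/s.
x(10) = 10 + Σ Δx = 198.5 m.

198.5 m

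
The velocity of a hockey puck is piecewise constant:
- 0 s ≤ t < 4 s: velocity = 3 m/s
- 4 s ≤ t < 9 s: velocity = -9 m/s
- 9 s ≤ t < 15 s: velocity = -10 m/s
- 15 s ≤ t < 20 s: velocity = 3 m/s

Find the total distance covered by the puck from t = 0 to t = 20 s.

132 m

Distance (not displacement) is the total path length: add the absolute areas under v-t.
0–4 s: |3| × 4 = 12 m
4–9 s: |-9| × 5 = 45 m
9–15 s: |-10| × 6 = 60 m
15–20 s: |3| × 5 = 15 m
Total distance = 132 m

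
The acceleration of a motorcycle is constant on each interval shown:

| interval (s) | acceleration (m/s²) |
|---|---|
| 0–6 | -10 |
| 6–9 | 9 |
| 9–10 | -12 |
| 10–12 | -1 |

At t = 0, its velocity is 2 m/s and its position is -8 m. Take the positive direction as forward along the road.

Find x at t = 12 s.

-434.5 m

On each constant-a segment, Δv = aΔt and Δx = v₀Δt + ½aΔt²; chain segment to segment.
0–6 s: v starts 2 m/s; Δx = 2·6 + ½·-10·6² = -168 m; v ends -58 m/s.
6–9 s: v starts -58 m/s; Δx = -58·3 + ½·9·3² = -133.5 m; v ends -31 m/s.
9–10 s: v starts -31 m/s; Δx = -31·1 + ½·-12·1² = -37 m; v ends -43 m/s.
10–12 s: v starts -43 m/s; Δx = -43·2 + ½·-1·2² = -88 m; v ends -45 m/s.
x(12) = -8 + Σ Δx = -434.5 m.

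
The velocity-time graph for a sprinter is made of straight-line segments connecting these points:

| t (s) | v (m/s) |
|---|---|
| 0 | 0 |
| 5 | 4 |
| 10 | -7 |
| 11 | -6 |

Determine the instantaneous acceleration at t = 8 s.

Acceleration is the slope of the v-t graph on 5–10 s: (-7 − 4)/(10 − 5) = -2.2 m/s².

-2.2 m/s²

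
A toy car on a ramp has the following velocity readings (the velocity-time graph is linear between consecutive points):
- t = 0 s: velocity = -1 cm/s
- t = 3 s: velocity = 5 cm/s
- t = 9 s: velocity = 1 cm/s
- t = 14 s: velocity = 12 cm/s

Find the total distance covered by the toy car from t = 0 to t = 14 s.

Total distance travelled is ∫|v| dt — sum the magnitudes of each area piece.
0–3 s: v = 0 at t = 0.5 s; triangle areas 0.25 + 6.25 = 6.5 cm
3–9 s: |½(5 + 1)(6)| = 18 cm
9–14 s: |½(1 + 12)(5)| = 32.5 cm
Total distance = 57 cm

57 cm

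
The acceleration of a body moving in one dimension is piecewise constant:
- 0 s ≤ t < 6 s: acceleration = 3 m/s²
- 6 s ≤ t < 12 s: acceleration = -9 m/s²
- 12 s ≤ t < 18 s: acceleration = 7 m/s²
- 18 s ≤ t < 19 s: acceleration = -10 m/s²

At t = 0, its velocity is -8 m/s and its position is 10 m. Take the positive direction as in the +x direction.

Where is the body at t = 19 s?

-231 m

On each constant-a segment, Δv = aΔt and Δx = v₀Δt + ½aΔt²; chain segment to segment.
0–6 s: v starts -8 m/s; Δx = -8·6 + ½·3·6² = 6 m; v ends 10 m/s.
6–12 s: v starts 10 m/s; Δx = 10·6 + ½·-9·6² = -102 m; v ends -44 m/s.
12–18 s: v starts -44 m/s; Δx = -44·6 + ½·7·6² = -138 m; v ends -2 m/s.
18–19 s: v starts -2 m/s; Δx = -2·1 + ½·-10·1² = -7 m; v ends -12 m/s.
x(19) = 10 + Σ Δx = -231 m.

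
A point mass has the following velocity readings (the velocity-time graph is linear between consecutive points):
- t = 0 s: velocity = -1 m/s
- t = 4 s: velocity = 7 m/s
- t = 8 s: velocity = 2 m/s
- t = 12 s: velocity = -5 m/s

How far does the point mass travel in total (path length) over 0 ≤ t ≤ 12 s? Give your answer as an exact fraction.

Total distance travelled is ∫|v| dt — sum the magnitudes of each area piece.
0–4 s: v = 0 at t = 0.5 s; triangle areas 0.25 + 12.25 = 12.5 m
4–8 s: |½(7 + 2)(4)| = 18 m
8–12 s: v = 0 at t = 64/7 s; triangle areas 8/7 + 50/7 = 58/7 m
Total distance = 543/14 m

543/14 m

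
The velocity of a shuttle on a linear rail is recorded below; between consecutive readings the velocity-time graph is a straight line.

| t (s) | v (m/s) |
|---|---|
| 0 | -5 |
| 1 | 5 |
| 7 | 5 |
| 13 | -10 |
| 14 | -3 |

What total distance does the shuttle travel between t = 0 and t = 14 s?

Distance (not displacement) is the total path length: add the absolute areas under v-t.
0–1 s: v = 0 at t = 0.5 s; triangle areas 1.25 + 1.25 = 2.5 m
1–7 s: |5| × 6 = 30 m
7–13 s: v = 0 at t = 9 s; triangle areas 5 + 20 = 25 m
13–14 s: |½(-10 + -3)(1)| = 6.5 m
Total distance = 64 m

64 m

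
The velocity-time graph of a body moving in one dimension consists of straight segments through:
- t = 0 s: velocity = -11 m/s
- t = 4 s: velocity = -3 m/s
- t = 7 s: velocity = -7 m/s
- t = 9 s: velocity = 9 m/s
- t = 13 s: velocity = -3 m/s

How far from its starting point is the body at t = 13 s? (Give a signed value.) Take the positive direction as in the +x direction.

-29 m

Displacement is the signed area under the v-t curve.
0–4 s: ½(-11 + -3)(4) = -28 m
4–7 s: ½(-3 + -7)(3) = -15 m
7–9 s: ½(-7 + 9)(2) = 2 m
9–13 s: ½(9 + -3)(4) = 12 m
Net displacement = -29 m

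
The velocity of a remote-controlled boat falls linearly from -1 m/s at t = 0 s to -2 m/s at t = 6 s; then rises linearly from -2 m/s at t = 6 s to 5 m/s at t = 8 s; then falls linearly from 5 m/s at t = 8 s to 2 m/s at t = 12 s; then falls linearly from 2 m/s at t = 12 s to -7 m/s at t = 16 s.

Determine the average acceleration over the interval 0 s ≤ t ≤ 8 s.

0.75 m/s²

Average acceleration = Δv/Δt = (5 − -1)/(8 − 0) = 0.75 m/s².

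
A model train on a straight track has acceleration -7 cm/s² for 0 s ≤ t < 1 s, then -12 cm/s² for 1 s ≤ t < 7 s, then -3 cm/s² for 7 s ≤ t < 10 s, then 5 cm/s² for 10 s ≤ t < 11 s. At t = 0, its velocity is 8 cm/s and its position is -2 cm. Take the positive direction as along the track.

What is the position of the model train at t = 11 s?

-511.5 cm

On each constant-a segment, Δv = aΔt and Δx = v₀Δt + ½aΔt²; chain segment to segment.
0–1 s: v starts 8 cm/s; Δx = 8·1 + ½·-7·1² = 4.5 cm; v ends 1 cm/s.
1–7 s: v starts 1 cm/s; Δx = 1·6 + ½·-12·6² = -210 cm; v ends -71 cm/s.
7–10 s: v starts -71 cm/s; Δx = -71·3 + ½·-3·3² = -226.5 cm; v ends -80 cm/s.
10–11 s: v starts -80 cm/s; Δx = -80·1 + ½·5·1² = -77.5 cm; v ends -75 cm/s.
x(11) = -2 + Σ Δx = -511.5 cm.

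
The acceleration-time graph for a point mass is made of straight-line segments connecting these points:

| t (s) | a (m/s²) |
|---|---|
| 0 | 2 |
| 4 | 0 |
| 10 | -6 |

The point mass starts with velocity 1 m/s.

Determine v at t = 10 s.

-13 m/s

Δv equals the area under the a-t graph; then v = v₀ + Δv.
0–4 s: ½(2 + 0)(4) = 4 m/s
4–10 s: ½(0 + -6)(6) = -18 m/s
Δv = -14 m/s, so v(10) = 1 + (-14) = -13 m/s.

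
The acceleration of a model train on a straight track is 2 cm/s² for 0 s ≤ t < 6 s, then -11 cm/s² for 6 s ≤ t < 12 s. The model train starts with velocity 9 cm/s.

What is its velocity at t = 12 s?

Δv equals the area under the a-t graph; then v = v₀ + Δv.
0–6 s: 2 × 6 = 12 cm/s
6–12 s: -11 × 6 = -66 cm/s
Δv = -54 cm/s, so v(12) = 9 + (-54) = -45 cm/s.

-45 cm/s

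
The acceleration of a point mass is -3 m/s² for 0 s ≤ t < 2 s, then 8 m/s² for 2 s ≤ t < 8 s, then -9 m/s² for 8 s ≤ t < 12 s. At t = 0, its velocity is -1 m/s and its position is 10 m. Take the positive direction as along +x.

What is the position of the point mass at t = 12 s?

On each constant-a segment, Δv = aΔt and Δx = v₀Δt + ½aΔt²; chain segment to segment.
0–2 s: v starts -1 m/s; Δx = -1·2 + ½·-3·2² = -8 m; v ends -7 m/s.
2–8 s: v starts -7 m/s; Δx = -7·6 + ½·8·6² = 102 m; v ends 41 m/s.
8–12 s: v starts 41 m/s; Δx = 41·4 + ½·-9·4² = 92 m; v ends 5 m/s.
x(12) = 10 + Σ Δx = 196 m.

196 m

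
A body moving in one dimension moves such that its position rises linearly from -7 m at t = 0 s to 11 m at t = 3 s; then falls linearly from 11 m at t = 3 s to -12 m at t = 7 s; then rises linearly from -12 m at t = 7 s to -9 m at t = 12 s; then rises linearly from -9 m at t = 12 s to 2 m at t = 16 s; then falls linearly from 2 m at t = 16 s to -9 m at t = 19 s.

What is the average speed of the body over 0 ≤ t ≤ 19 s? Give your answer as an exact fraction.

Average speed = (total path length)/(elapsed time); on a piecewise-linear x-t graph the path length is Σ|Δx|.
0–3 s: |Δx| = |11 − -7| = 18 m
3–7 s: |Δx| = |-12 − 11| = 23 m
7–12 s: |Δx| = |-9 − -12| = 3 m
12–16 s: |Δx| = |2 − -9| = 11 m
16–19 s: |Δx| = |-9 − 2| = 11 m
Total path = 66 m; average speed = 66/19 = 66/19 m/s.

66/19 m/s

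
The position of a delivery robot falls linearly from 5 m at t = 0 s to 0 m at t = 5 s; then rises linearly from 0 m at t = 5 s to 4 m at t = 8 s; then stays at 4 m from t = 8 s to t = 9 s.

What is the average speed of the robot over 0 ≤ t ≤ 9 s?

1 m/s

Average speed = (total path length)/(elapsed time); on a piecewise-linear x-t graph the path length is Σ|Δx|.
0–5 s: |Δx| = |0 − 5| = 5 m
5–8 s: |Δx| = |4 − 0| = 4 m
8–9 s: |Δx| = |4 − 4| = 0 m
Total path = 9 m; average speed = 9/9 = 1 m/s.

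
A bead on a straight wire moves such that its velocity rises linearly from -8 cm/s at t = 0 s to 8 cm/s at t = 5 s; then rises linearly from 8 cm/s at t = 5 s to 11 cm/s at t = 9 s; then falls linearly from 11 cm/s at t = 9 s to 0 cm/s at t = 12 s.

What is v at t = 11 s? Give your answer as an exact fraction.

On 9–12 s the graph is linear from 11 to 0 cm/s: v(11) = 11 + (0 − 11)·(11 − 9)/(12 − 9) = 11/3 cm/s.

11/3 cm/s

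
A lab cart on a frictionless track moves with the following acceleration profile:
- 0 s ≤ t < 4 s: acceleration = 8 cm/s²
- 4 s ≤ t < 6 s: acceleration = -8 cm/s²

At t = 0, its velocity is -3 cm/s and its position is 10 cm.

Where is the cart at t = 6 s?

On each constant-a segment, Δv = aΔt and Δx = v₀Δt + ½aΔt²; chain segment to segment.
0–4 s: v starts -3 cm/s; Δx = -3·4 + ½·8·4² = 52 cm; v ends 29 cm/s.
4–6 s: v starts 29 cm/s; Δx = 29·2 + ½·-8·2² = 42 cm; v ends 13 cm/s.
x(6) = 10 + Σ Δx = 104 cm.

104 cm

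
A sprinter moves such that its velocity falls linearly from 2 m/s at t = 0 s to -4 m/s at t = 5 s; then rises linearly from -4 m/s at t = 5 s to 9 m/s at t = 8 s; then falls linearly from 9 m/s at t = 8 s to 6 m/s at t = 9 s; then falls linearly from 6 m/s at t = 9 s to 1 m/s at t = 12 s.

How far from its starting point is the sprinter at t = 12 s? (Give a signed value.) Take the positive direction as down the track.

20.5 m

Displacement is the signed area under the v-t curve.
0–5 s: ½(2 + -4)(5) = -5 m
5–8 s: ½(-4 + 9)(3) = 7.5 m
8–9 s: ½(9 + 6)(1) = 7.5 m
9–12 s: ½(6 + 1)(3) = 10.5 m
Net displacement = 20.5 m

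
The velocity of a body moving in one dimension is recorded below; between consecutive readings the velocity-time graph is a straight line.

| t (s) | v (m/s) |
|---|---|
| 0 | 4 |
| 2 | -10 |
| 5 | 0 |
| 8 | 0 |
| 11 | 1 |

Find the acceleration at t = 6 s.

0 m/s²

Acceleration is the slope of the v-t graph on 5–8 s: (0 − 0)/(8 − 5) = 0 m/s².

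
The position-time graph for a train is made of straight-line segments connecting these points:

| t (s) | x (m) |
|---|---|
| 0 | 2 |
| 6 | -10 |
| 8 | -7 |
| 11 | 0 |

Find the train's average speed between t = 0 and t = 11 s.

2 m/s

Average speed = (total path length)/(elapsed time); on a piecewise-linear x-t graph the path length is Σ|Δx|.
0–6 s: |Δx| = |-10 − 2| = 12 m
6–8 s: |Δx| = |-7 − -10| = 3 m
8–11 s: |Δx| = |0 − -7| = 7 m
Total path = 22 m; average speed = 22/11 = 2 m/s.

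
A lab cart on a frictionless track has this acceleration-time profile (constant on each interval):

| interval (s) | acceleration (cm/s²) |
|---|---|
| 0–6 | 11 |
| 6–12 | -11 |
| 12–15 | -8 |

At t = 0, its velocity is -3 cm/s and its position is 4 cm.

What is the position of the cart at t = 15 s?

On each constant-a segment, Δv = aΔt and Δx = v₀Δt + ½aΔt²; chain segment to segment.
0–6 s: v starts -3 cm/s; Δx = -3·6 + ½·11·6² = 180 cm; v ends 63 cm/s.
6–12 s: v starts 63 cm/s; Δx = 63·6 + ½·-11·6² = 180 cm; v ends -3 cm/s.
12–15 s: v starts -3 cm/s; Δx = -3·3 + ½·-8·3² = -45 cm; v ends -27 cm/s.
x(15) = 4 + Σ Δx = 319 cm.

319 cm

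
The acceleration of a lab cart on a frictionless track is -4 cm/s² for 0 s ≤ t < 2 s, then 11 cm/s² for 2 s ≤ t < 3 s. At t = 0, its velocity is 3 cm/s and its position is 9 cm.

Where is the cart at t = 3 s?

7.5 cm

On each constant-a segment, Δv = aΔt and Δx = v₀Δt + ½aΔt²; chain segment to segment.
0–2 s: v starts 3 cm/s; Δx = 3·2 + ½·-4·2² = -2 cm; v ends -5 cm/s.
2–3 s: v starts -5 cm/s; Δx = -5·1 + ½·11·1² = 0.5 cm; v ends 6 cm/s.
x(3) = 9 + Σ Δx = 7.5 cm.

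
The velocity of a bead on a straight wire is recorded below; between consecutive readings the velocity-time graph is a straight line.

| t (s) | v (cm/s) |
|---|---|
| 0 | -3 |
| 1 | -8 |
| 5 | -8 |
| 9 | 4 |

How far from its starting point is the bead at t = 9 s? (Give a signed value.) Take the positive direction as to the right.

-45.5 cm

Displacement is the signed area under the v-t curve.
0–1 s: ½(-3 + -8)(1) = -5.5 cm
1–5 s: -8 × 4 = -32 cm
5–9 s: ½(-8 + 4)(4) = -8 cm
Net displacement = -45.5 cm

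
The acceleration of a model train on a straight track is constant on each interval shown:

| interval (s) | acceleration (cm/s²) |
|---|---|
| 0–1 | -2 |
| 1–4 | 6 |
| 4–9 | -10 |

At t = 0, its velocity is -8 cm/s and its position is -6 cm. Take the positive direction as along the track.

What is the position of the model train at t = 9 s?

-103 cm

On each constant-a segment, Δv = aΔt and Δx = v₀Δt + ½aΔt²; chain segment to segment.
0–1 s: v starts -8 cm/s; Δx = -8·1 + ½·-2·1² = -9 cm; v ends -10 cm/s.
1–4 s: v starts -10 cm/s; Δx = -10·3 + ½·6·3² = -3 cm; v ends 8 cm/s.
4–9 s: v starts 8 cm/s; Δx = 8·5 + ½·-10·5² = -85 cm; v ends -42 cm/s.
x(9) = -6 + Σ Δx = -103 cm.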